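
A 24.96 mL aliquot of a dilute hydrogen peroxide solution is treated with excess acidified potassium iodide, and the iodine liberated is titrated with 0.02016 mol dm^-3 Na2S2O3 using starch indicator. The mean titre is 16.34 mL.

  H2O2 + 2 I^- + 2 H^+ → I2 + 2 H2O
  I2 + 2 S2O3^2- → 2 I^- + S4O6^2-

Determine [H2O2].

n(S2O3^2-) = 0.01634 × 0.02016 = 3.294 × 10^-4 mol
n(I2) = n(S2O3^2-)/2 = 1.647 × 10^-4 mol
n(H2O2) in the aliquot = 1.647 × 10^-4 mol (1:1 ratio)
[H2O2] = 1.647 × 10^-4 / 0.02496 = 0.006599 mol/L

0.006599 mol/L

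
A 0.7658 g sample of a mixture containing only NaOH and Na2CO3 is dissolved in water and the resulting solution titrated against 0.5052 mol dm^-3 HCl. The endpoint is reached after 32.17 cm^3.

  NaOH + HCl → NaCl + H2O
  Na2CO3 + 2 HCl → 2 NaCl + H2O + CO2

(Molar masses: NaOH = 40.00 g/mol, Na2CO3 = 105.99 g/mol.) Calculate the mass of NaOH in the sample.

n(HCl) = 0.03217 × 0.5052 = 0.01625 mol
Let x = n(NaOH), y = n(Na2CO3).
Titrant: 1x + 2y = 0.01625;  mass: 40.00x + 105.99y = 0.7658
Solving, x = 7.348 × 10^-3 mol, y = 4.452 × 10^-3 mol
mass of NaOH = 7.348 × 10^-3 × 40.00 = 0.2939 g

0.2939 g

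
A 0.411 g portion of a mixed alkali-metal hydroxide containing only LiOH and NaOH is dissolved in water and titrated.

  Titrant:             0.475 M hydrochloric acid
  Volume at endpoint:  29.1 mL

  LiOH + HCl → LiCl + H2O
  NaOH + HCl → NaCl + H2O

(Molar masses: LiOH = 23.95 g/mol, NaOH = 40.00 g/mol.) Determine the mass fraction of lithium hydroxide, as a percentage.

n(HCl) = 0.0291 × 0.475 = 0.0138 mol
Let x = n(LiOH), y = n(NaOH).
Titrant: 1x + 1y = 0.0138;  mass: 23.95x + 40.00y = 0.411
Solving, x = 8.84 × 10^-3 mol, y = 4.98 × 10^-3 mol
mass of LiOH = 8.84 × 10^-3 × 23.95 = 0.212 g
% LiOH = 0.212 / 0.411 × 100 = 51.5 %

51.5 %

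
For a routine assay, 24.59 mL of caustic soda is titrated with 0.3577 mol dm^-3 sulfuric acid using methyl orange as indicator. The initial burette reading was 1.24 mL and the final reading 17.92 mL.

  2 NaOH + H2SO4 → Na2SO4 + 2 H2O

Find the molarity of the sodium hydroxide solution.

0.4853 mol/L

n(H2SO4) = 0.01668 L × 0.3577 mol/L = 5.966 × 10^-3 mol
From the 2:1 mole ratio, n(NaOH) = 2/1 × 5.966 × 10^-3 = 0.01193 mol
[NaOH] = 0.01193 mol / 0.02459 L = 0.4853 mol/L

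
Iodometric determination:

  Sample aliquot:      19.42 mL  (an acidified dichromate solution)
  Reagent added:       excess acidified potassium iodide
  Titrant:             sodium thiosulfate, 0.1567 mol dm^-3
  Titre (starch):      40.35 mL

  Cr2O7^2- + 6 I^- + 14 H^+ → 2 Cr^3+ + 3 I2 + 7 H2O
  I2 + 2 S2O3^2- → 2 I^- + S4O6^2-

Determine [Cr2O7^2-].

0.05426 mol/L

n(S2O3^2-) = 0.04035 × 0.1567 = 6.323 × 10^-3 mol
n(I2) = n(S2O3^2-)/2 = 3.161 × 10^-3 mol
From the 1:3 ratio, n(Cr2O7^2-) in the aliquot = 1/3 × 3.161 × 10^-3 = 1.054 × 10^-3 mol
[Cr2O7^2-] = 1.054 × 10^-3 / 0.01942 = 0.05426 mol/L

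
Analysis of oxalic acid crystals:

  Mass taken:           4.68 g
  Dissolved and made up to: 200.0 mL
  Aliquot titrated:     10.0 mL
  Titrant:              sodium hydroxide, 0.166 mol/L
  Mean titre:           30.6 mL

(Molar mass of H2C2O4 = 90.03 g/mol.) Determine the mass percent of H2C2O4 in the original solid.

H2C2O4 + 2 NaOH → Na2C2O4 + 2 H2O
n(NaOH) per titration = 0.0306 × 0.166 = 5.08 × 10^-3 mol
From the 1:2 ratio, n(H2C2O4) in each aliquot = 1/2 × 5.08 × 10^-3 = 2.54 × 10^-3 mol
n(H2C2O4) in the whole flask = 2.54 × 10^-3 × 200.0/10.0 = 0.0508 mol
mass of H2C2O4 = 0.0508 × 90.03 = 4.57 g
% H2C2O4 = 4.57 / 4.68 × 100 = 97.7 %

97.7 %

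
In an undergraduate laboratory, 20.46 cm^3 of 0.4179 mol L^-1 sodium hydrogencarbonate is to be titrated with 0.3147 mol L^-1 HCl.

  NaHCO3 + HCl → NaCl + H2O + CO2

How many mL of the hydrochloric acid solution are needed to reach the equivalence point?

27.17 mL

n(NaHCO3) = 0.02046 L × 0.4179 mol/L = 8.550 × 10^-3 mol
n(HCl) = 8.550 × 10^-3 mol (1:1 stoichiometry)
V(HCl) = 8.550 × 10^-3 mol / 0.3147 mol/L = 0.02717 L = 27.17 mL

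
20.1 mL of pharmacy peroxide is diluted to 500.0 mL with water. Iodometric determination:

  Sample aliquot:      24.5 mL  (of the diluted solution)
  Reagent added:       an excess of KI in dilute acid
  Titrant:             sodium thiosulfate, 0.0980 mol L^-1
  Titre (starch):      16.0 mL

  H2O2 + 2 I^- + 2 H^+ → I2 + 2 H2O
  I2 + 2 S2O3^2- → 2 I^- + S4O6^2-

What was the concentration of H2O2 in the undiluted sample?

n(S2O3^2-) = 0.0160 × 0.0980 = 1.57 × 10^-3 mol
n(I2) = n(S2O3^2-)/2 = 7.84 × 10^-4 mol
n(H2O2) in the aliquot = 7.84 × 10^-4 mol (1:1 ratio)
[H2O2]_dilute = 7.84 × 10^-4 / 0.0245 = 0.0320 mol/L
[H2O2]_original = 0.0320 × 500.0/20.1 = 0.796 mol/L

0.796 mol/L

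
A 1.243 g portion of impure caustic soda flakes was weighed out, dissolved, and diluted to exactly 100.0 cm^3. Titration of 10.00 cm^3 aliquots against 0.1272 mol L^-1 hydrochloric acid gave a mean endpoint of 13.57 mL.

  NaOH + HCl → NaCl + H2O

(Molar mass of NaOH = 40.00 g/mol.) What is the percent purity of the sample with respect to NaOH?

n(HCl) per titration = 0.01357 × 0.1272 = 1.726 × 10^-3 mol
n(NaOH) in each aliquot = 1.726 × 10^-3 mol (1:1 ratio)
n(NaOH) in the whole flask = 1.726 × 10^-3 × 100.0/10.00 = 0.01726 mol
mass of NaOH = 0.01726 × 40.00 = 0.6904 g
% NaOH = 0.6904 / 1.243 × 100 = 55.55 %

55.55 %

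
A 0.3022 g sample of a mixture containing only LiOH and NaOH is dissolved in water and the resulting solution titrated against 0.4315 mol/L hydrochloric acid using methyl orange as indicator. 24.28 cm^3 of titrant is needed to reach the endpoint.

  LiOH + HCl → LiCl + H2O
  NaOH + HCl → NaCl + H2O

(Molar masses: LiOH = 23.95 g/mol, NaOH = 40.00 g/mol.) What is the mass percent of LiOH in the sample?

57.71 %

n(HCl) = 0.02428 × 0.4315 = 0.01048 mol
Let x = n(LiOH), y = n(NaOH).
Titrant: 1x + 1y = 0.01048;  mass: 23.95x + 40.00y = 0.3022
Solving, x = 7.282 × 10^-3 mol, y = 3.195 × 10^-3 mol
mass of LiOH = 7.282 × 10^-3 × 23.95 = 0.1744 g
% LiOH = 0.1744 / 0.3022 × 100 = 57.71 %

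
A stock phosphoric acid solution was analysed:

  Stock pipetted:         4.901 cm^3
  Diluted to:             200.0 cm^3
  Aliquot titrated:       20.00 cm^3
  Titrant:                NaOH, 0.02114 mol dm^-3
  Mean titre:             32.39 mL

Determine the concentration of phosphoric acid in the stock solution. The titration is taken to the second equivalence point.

H3PO4 + 2 NaOH → Na2HPO4 + 2 H2O
n(NaOH) = 0.03239 × 0.02114 = 6.847 × 10^-4 mol
From the 1:2 ratio, n(H3PO4) in the aliquot = 1/2 × 6.847 × 10^-4 = 3.424 × 10^-4 mol
[H3PO4]_dilute = 3.424 × 10^-4 / 0.02000 = 0.01712 mol/L
Dilution factor = 200.0 / 4.901 = 40.81
[H3PO4]_stock = 0.01712 × 40.81 = 0.6986 mol/L

0.6986 mol/L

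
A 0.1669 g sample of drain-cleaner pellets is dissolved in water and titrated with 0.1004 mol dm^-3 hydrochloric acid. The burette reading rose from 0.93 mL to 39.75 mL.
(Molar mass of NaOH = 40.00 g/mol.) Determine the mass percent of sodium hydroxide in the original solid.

NaOH + HCl → NaCl + H2O
n(HCl) = 0.03882 L × 0.1004 mol/L = 3.898 × 10^-3 mol
n(NaOH) = 3.898 × 10^-3 mol (1:1 ratio)
mass of NaOH = 3.898 × 10^-3 × 40.00 g/mol = 0.1559 g
% NaOH = 0.1559 / 0.1669 × 100 = 93.41 %

93.41 %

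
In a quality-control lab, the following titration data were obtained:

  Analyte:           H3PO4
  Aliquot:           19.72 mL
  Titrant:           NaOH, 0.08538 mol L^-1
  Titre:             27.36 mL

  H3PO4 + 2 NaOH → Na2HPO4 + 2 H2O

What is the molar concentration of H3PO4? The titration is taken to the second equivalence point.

n(NaOH) = 0.02736 L × 0.08538 mol/L = 2.336 × 10^-3 mol
From the 1:2 mole ratio, n(H3PO4) = 1/2 × 2.336 × 10^-3 = 1.168 × 10^-3 mol
[H3PO4] = 1.168 × 10^-3 mol / 0.01972 L = 0.05923 mol/L

0.05923 mol/L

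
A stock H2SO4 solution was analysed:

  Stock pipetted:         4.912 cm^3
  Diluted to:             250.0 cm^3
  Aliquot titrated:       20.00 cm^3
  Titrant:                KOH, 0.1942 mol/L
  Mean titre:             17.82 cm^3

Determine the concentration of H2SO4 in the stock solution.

4.403 mol/L

H2SO4 + 2 KOH → K2SO4 + 2 H2O
n(KOH) = 0.01782 × 0.1942 = 3.461 × 10^-3 mol
From the 1:2 ratio, n(H2SO4) in the aliquot = 1/2 × 3.461 × 10^-3 = 1.730 × 10^-3 mol
[H2SO4]_dilute = 1.730 × 10^-3 / 0.02000 = 0.08652 mol/L
Dilution factor = 250.0 / 4.912 = 50.90
[H2SO4]_stock = 0.08652 × 50.90 = 4.403 mol/L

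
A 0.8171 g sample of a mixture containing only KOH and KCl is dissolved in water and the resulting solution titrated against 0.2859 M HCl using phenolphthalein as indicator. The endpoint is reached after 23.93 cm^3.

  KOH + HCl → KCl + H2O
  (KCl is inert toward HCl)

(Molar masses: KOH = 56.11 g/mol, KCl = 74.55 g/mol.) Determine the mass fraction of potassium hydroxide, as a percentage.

n(HCl) = 0.02393 × 0.2859 = 6.842 × 10^-3 mol
Let x = n(KOH), y = n(KCl).
Titrant: 1x = 6.842 × 10^-3;  mass: 56.11x + 74.55y = 0.8171
Solving, x = 6.842 × 10^-3 mol, y = 5.811 × 10^-3 mol
mass of KOH = 6.842 × 10^-3 × 56.11 = 0.3839 g
% KOH = 0.3839 / 0.8171 × 100 = 46.98 %

46.98 %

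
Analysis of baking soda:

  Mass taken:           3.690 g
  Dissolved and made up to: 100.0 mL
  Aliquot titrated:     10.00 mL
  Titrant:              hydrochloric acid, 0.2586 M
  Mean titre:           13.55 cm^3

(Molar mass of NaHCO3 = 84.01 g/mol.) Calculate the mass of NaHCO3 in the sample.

NaHCO3 + HCl → NaCl + H2O + CO2
n(HCl) per titration = 0.01355 × 0.2586 = 3.504 × 10^-3 mol
n(NaHCO3) in each aliquot = 3.504 × 10^-3 mol (1:1 ratio)
n(NaHCO3) in the whole flask = 3.504 × 10^-3 × 100.0/10.00 = 0.03504 mol
mass of NaHCO3 = 0.03504 × 84.01 = 2.944 g

2.944 g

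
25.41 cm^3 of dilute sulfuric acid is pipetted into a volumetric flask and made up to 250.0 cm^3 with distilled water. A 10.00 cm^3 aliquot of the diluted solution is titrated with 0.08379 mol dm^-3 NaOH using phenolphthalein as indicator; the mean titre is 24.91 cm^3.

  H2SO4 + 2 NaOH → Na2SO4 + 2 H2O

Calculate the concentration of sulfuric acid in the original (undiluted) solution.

1.027 mol/L

n(NaOH) = 0.02491 × 0.08379 = 2.087 × 10^-3 mol
From the 1:2 ratio, n(H2SO4) in the aliquot = 1/2 × 2.087 × 10^-3 = 1.044 × 10^-3 mol
[H2SO4]_dilute = 1.044 × 10^-3 / 0.01000 = 0.1044 mol/L
Dilution factor = 250.0 / 25.41 = 9.839
[H2SO4]_stock = 0.1044 × 9.839 = 1.027 mol/L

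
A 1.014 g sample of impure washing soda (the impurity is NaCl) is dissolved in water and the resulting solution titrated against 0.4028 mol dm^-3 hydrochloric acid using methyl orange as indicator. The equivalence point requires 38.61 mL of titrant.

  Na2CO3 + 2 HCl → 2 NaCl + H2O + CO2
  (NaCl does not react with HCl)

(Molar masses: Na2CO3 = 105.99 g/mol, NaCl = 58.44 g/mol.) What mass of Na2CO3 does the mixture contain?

n(HCl) = 0.03861 × 0.4028 = 0.01555 mol
Let x = n(Na2CO3), y = n(NaCl).
Titrant: 2x = 0.01555;  mass: 105.99x + 58.44y = 1.014
Solving, x = 7.776 × 10^-3 mol, y = 3.248 × 10^-3 mol
mass of Na2CO3 = 7.776 × 10^-3 × 105.99 = 0.8242 g

0.8242 g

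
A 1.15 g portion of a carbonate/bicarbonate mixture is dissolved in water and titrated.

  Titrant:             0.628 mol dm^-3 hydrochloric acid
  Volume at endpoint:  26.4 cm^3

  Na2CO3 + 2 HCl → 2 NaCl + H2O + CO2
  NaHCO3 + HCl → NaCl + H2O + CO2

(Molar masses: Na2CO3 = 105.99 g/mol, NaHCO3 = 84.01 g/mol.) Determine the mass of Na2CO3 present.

n(HCl) = 0.0264 × 0.628 = 0.0166 mol
Let x = n(Na2CO3), y = n(NaHCO3).
Titrant: 2x + 1y = 0.0166;  mass: 105.99x + 84.01y = 1.15
Solving, x = 3.91 × 10^-3 mol, y = 8.75 × 10^-3 mol
mass of Na2CO3 = 3.91 × 10^-3 × 105.99 = 0.415 g

0.415 g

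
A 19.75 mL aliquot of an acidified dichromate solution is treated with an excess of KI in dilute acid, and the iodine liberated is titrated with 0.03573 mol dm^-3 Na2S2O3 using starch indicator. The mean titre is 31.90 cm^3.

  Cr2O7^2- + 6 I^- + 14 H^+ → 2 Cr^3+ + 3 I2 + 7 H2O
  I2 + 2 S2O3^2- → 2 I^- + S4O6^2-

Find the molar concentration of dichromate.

0.009618 mol/L

n(S2O3^2-) = 0.03190 × 0.03573 = 1.140 × 10^-3 mol
n(I2) = n(S2O3^2-)/2 = 5.699 × 10^-4 mol
From the 1:3 ratio, n(Cr2O7^2-) in the aliquot = 1/3 × 5.699 × 10^-4 = 1.900 × 10^-4 mol
[Cr2O7^2-] = 1.900 × 10^-4 / 0.01975 = 0.009618 mol/L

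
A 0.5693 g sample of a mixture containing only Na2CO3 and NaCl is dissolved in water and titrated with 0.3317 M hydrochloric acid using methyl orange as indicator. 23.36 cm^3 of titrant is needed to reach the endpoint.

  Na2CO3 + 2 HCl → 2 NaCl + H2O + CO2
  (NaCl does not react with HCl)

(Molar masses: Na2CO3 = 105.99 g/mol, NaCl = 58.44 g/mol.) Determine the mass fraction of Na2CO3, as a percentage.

n(HCl) = 0.02336 × 0.3317 = 7.749 × 10^-3 mol
Let x = n(Na2CO3), y = n(NaCl).
Titrant: 2x = 7.749 × 10^-3;  mass: 105.99x + 58.44y = 0.5693
Solving, x = 3.874 × 10^-3 mol, y = 2.715 × 10^-3 mol
mass of Na2CO3 = 3.874 × 10^-3 × 105.99 = 0.4106 g
% Na2CO3 = 0.4106 / 0.5693 × 100 = 72.13 %

72.13 %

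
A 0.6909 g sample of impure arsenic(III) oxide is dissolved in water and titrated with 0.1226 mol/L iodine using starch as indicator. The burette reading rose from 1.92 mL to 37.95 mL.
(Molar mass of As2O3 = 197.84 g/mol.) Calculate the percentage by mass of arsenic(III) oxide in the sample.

63.24 %

As2O3 + 2 I2 + 2 H2O → As2O5 + 4 HI
n(I2) = 0.03603 L × 0.1226 mol/L = 4.417 × 10^-3 mol
From the 1:2 ratio, n(As2O3) = 1/2 × 4.417 × 10^-3 = 2.209 × 10^-3 mol
mass of As2O3 = 2.209 × 10^-3 × 197.84 g/mol = 0.4370 g
% As2O3 = 0.4370 / 0.6909 × 100 = 63.24 %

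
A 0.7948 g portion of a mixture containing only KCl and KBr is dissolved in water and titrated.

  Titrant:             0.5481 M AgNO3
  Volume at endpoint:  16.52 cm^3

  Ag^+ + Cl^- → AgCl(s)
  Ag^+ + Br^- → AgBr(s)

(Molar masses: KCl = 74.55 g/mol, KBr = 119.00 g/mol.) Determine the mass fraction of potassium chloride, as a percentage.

59.65 %

n(AgNO3) = 0.01652 × 0.5481 = 9.055 × 10^-3 mol
Let x = n(KCl), y = n(KBr).
Titrant: 1x + 1y = 9.055 × 10^-3;  mass: 74.55x + 119.00y = 0.7948
Solving, x = 6.360 × 10^-3 mol, y = 2.695 × 10^-3 mol
mass of KCl = 6.360 × 10^-3 × 74.55 = 0.4741 g
% KCl = 0.4741 / 0.7948 × 100 = 59.65 %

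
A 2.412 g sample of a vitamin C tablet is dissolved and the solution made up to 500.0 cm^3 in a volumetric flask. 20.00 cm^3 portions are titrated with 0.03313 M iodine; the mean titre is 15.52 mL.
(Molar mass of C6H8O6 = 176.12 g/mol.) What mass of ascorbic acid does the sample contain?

C6H8O6 + I2 → C6H6O6 + 2 HI
n(I2) per titration = 0.01552 × 0.03313 = 5.142 × 10^-4 mol
n(C6H8O6) in each aliquot = 5.142 × 10^-4 mol (1:1 ratio)
n(C6H8O6) in the whole flask = 5.142 × 10^-4 × 500.0/20.00 = 0.01285 mol
mass of C6H8O6 = 0.01285 × 176.12 = 2.264 g

2.264 g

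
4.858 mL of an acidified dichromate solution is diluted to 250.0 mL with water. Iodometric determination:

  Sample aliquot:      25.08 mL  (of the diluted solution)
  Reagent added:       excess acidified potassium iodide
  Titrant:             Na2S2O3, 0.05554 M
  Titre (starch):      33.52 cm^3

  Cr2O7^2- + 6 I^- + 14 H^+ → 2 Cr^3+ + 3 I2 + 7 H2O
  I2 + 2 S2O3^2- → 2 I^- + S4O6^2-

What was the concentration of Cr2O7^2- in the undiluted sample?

0.6367 M

n(S2O3^2-) = 0.03352 × 0.05554 = 1.862 × 10^-3 mol
n(I2) = n(S2O3^2-)/2 = 9.309 × 10^-4 mol
From the 1:3 ratio, n(Cr2O7^2-) in the aliquot = 1/3 × 9.309 × 10^-4 = 3.103 × 10^-4 mol
[Cr2O7^2-]_dilute = 3.103 × 10^-4 / 0.02508 = 0.01237 mol/L
[Cr2O7^2-]_original = 0.01237 × 250.0/4.858 = 0.6367 mol/L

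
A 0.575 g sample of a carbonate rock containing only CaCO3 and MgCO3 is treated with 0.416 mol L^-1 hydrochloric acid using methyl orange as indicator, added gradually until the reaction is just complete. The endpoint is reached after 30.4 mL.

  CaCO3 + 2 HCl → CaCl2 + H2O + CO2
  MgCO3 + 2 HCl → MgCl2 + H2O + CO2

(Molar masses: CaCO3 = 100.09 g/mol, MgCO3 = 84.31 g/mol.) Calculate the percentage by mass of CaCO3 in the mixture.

n(HCl) = 0.0304 × 0.416 = 0.0126 mol
Let x = n(CaCO3), y = n(MgCO3).
Titrant: 2x + 2y = 0.0126;  mass: 100.09x + 84.31y = 0.575
Solving, x = 2.65 × 10^-3 mol, y = 3.67 × 10^-3 mol
mass of CaCO3 = 2.65 × 10^-3 × 100.09 = 0.266 g
% CaCO3 = 0.266 / 0.575 × 100 = 46.2 %

46.2 %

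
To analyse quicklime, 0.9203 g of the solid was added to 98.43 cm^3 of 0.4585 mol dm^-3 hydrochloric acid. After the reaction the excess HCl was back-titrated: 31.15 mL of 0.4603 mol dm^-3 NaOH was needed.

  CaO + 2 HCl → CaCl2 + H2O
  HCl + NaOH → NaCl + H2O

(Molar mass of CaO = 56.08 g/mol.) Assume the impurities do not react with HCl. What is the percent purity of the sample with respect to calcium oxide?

n(HCl) added = 0.09843 × 0.4585 = 0.04513 mol
n(NaOH) used in back-titration = 0.03115 × 0.4603 = 0.01434 mol
n(HCl) left over = 0.01434 mol (1:1 ratio)
n(HCl) consumed by analyte = 0.04513 − 0.01434 = 0.03079 mol
From the 1:2 ratio, n(CaO) = 1/2 × 0.03079 = 0.01540 mol
mass of CaO = 0.01540 × 56.08 = 0.8634 g
% CaO = 0.8634 / 0.9203 × 100 = 93.82 %

93.82 %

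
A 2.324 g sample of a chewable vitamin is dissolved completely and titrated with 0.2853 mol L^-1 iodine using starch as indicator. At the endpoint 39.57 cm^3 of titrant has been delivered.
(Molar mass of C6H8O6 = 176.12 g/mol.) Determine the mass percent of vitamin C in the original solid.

85.55 %

C6H8O6 + I2 → C6H6O6 + 2 HI
n(I2) = 0.03957 L × 0.2853 mol/L = 0.01129 mol
n(C6H8O6) = 0.01129 mol (1:1 ratio)
mass of C6H8O6 = 0.01129 × 176.12 g/mol = 1.988 g
% C6H8O6 = 1.988 / 2.324 × 100 = 85.55 %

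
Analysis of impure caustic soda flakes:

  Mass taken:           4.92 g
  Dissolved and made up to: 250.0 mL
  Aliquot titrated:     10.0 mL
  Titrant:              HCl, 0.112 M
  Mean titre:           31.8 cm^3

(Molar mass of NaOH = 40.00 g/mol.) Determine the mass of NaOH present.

3.56 g

NaOH + HCl → NaCl + H2O
n(HCl) per titration = 0.0318 × 0.112 = 3.56 × 10^-3 mol
n(NaOH) in each aliquot = 3.56 × 10^-3 mol (1:1 ratio)
n(NaOH) in the whole flask = 3.56 × 10^-3 × 250.0/10.0 = 0.0890 mol
mass of NaOH = 0.0890 × 40.00 = 3.56 g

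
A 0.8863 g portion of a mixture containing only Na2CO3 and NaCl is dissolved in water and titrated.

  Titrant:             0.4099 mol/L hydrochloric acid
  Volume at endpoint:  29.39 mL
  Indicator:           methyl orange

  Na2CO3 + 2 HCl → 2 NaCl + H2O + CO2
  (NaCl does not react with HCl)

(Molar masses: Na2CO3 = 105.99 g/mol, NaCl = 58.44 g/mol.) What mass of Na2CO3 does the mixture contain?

n(HCl) = 0.02939 × 0.4099 = 0.01205 mol
Let x = n(Na2CO3), y = n(NaCl).
Titrant: 2x = 0.01205;  mass: 105.99x + 58.44y = 0.8863
Solving, x = 6.023 × 10^-3 mol, y = 4.241 × 10^-3 mol
mass of Na2CO3 = 6.023 × 10^-3 × 105.99 = 0.6384 g

0.6384 g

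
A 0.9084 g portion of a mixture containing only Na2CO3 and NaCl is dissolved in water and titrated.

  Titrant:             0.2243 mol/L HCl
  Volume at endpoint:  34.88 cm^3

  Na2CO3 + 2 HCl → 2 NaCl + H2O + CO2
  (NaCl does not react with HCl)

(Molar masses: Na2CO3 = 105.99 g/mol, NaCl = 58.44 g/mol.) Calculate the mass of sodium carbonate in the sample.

0.4146 g

n(HCl) = 0.03488 × 0.2243 = 7.824 × 10^-3 mol
Let x = n(Na2CO3), y = n(NaCl).
Titrant: 2x = 7.824 × 10^-3;  mass: 105.99x + 58.44y = 0.9084
Solving, x = 3.912 × 10^-3 mol, y = 8.450 × 10^-3 mol
mass of Na2CO3 = 3.912 × 10^-3 × 105.99 = 0.4146 g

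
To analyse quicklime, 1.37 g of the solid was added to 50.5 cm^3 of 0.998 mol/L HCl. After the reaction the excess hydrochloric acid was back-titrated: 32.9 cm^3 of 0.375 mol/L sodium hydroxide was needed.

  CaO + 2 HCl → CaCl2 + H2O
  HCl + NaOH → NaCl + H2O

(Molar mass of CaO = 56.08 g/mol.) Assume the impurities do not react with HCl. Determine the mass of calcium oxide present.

n(HCl) added = 0.0505 × 0.998 = 0.0504 mol
n(NaOH) used in back-titration = 0.0329 × 0.375 = 0.0123 mol
n(HCl) left over = 0.0123 mol (1:1 ratio)
n(HCl) consumed by analyte = 0.0504 − 0.0123 = 0.0381 mol
From the 1:2 ratio, n(CaO) = 1/2 × 0.0381 = 0.0190 mol
mass of CaO = 0.0190 × 56.08 = 1.07 g

1.07 g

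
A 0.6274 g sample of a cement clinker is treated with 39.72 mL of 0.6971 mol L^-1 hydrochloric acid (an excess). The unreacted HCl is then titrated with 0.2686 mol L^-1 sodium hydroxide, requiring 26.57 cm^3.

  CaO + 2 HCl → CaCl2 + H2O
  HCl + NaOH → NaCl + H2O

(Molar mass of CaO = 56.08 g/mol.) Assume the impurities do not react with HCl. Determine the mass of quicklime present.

0.5763 g

n(HCl) added = 0.03972 × 0.6971 = 0.02769 mol
n(NaOH) used in back-titration = 0.02657 × 0.2686 = 7.137 × 10^-3 mol
n(HCl) left over = 7.137 × 10^-3 mol (1:1 ratio)
n(HCl) consumed by analyte = 0.02769 − 7.137 × 10^-3 = 0.02055 mol
From the 1:2 ratio, n(CaO) = 1/2 × 0.02055 = 0.01028 mol
mass of CaO = 0.01028 × 56.08 = 0.5763 g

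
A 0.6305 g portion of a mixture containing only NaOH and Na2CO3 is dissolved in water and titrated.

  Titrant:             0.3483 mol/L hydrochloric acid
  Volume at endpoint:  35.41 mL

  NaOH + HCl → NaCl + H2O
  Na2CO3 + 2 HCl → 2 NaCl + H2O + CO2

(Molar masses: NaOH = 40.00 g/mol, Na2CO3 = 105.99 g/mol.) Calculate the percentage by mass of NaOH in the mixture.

n(HCl) = 0.03541 × 0.3483 = 0.01233 mol
Let x = n(NaOH), y = n(Na2CO3).
Titrant: 1x + 2y = 0.01233;  mass: 40.00x + 105.99y = 0.6305
Solving, x = 1.778 × 10^-3 mol, y = 5.278 × 10^-3 mol
mass of NaOH = 1.778 × 10^-3 × 40.00 = 0.07111 g
% NaOH = 0.07111 / 0.6305 × 100 = 11.28 %

11.28 %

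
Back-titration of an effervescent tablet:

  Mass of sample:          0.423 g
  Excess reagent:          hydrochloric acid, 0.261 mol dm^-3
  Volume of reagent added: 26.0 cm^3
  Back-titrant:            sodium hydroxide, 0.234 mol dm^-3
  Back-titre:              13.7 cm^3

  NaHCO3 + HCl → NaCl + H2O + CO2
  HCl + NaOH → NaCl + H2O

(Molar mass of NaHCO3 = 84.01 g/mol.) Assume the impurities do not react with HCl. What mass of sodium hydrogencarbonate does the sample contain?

0.301 g

n(HCl) added = 0.0260 × 0.261 = 6.79 × 10^-3 mol
n(NaOH) used in back-titration = 0.0137 × 0.234 = 3.21 × 10^-3 mol
n(HCl) left over = 3.21 × 10^-3 mol (1:1 ratio)
n(HCl) consumed by analyte = 6.79 × 10^-3 − 3.21 × 10^-3 = 3.58 × 10^-3 mol
n(NaHCO3) = 3.58 × 10^-3 mol (1:1 ratio)
mass of NaHCO3 = 3.58 × 10^-3 × 84.01 = 0.301 g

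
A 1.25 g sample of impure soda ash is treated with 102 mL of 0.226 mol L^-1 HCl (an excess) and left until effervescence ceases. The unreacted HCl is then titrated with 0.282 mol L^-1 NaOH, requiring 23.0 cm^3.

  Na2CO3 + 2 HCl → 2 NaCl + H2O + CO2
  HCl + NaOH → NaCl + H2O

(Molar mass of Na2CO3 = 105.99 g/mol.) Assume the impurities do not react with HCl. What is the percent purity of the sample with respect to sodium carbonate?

n(HCl) added = 0.102 × 0.226 = 0.0231 mol
n(NaOH) used in back-titration = 0.0230 × 0.282 = 6.49 × 10^-3 mol
n(HCl) left over = 6.49 × 10^-3 mol (1:1 ratio)
n(HCl) consumed by analyte = 0.0231 − 6.49 × 10^-3 = 0.0166 mol
From the 1:2 ratio, n(Na2CO3) = 1/2 × 0.0166 = 8.28 × 10^-3 mol
mass of Na2CO3 = 8.28 × 10^-3 × 105.99 = 0.878 g
% Na2CO3 = 0.878 / 1.25 × 100 = 70.2 %

70.2 %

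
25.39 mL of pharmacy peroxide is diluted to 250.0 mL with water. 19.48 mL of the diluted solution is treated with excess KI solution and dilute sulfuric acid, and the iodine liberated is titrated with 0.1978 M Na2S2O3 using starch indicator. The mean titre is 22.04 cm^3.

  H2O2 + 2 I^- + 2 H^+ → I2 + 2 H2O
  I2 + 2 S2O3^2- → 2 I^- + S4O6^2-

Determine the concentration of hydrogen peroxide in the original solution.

1.102 M

n(S2O3^2-) = 0.02204 × 0.1978 = 4.360 × 10^-3 mol
n(I2) = n(S2O3^2-)/2 = 2.180 × 10^-3 mol
n(H2O2) in the aliquot = 2.180 × 10^-3 mol (1:1 ratio)
[H2O2]_dilute = 2.180 × 10^-3 / 0.01948 = 0.1119 mol/L
[H2O2]_original = 0.1119 × 250.0/25.39 = 1.102 mol/L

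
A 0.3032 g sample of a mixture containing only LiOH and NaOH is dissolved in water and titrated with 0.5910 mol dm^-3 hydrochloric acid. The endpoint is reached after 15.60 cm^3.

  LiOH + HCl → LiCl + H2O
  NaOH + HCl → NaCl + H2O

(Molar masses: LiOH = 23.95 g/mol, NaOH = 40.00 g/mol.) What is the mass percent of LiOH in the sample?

n(HCl) = 0.01560 × 0.5910 = 9.220 × 10^-3 mol
Let x = n(LiOH), y = n(NaOH).
Titrant: 1x + 1y = 9.220 × 10^-3;  mass: 23.95x + 40.00y = 0.3032
Solving, x = 4.086 × 10^-3 mol, y = 5.133 × 10^-3 mol
mass of LiOH = 4.086 × 10^-3 × 23.95 = 0.09787 g
% LiOH = 0.09787 / 0.3032 × 100 = 32.28 %

32.28 %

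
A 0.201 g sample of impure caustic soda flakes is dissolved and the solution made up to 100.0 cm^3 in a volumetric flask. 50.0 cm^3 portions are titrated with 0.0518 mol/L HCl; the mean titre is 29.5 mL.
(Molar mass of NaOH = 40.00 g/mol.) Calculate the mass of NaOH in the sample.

0.122 g

NaOH + HCl → NaCl + H2O
n(HCl) per titration = 0.0295 × 0.0518 = 1.53 × 10^-3 mol
n(NaOH) in each aliquot = 1.53 × 10^-3 mol (1:1 ratio)
n(NaOH) in the whole flask = 1.53 × 10^-3 × 100.0/50.0 = 3.06 × 10^-3 mol
mass of NaOH = 3.06 × 10^-3 × 40.00 = 0.122 g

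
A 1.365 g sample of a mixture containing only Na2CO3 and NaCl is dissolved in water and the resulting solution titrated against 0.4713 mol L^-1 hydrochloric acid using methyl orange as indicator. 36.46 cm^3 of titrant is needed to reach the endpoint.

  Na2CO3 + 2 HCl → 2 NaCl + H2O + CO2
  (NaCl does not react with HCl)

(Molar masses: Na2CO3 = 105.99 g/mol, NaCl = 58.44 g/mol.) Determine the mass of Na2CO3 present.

0.9106 g

n(HCl) = 0.03646 × 0.4713 = 0.01718 mol
Let x = n(Na2CO3), y = n(NaCl).
Titrant: 2x = 0.01718;  mass: 105.99x + 58.44y = 1.365
Solving, x = 8.592 × 10^-3 mol, y = 7.775 × 10^-3 mol
mass of Na2CO3 = 8.592 × 10^-3 × 105.99 = 0.9106 g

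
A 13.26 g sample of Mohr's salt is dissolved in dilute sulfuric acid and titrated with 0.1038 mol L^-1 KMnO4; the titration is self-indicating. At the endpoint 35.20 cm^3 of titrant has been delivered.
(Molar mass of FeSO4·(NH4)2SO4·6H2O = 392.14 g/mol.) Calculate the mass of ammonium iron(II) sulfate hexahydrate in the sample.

7.164 g

MnO4^- + 5 Fe^2+ + 8 H^+ → Mn^2+ + 5 Fe^3+ + 4 H2O
n(KMnO4) = 0.03520 L × 0.1038 mol/L = 3.654 × 10^-3 mol
From the 5:1 ratio, n(FeSO4·(NH4)2SO4·6H2O) = 5/1 × 3.654 × 10^-3 = 0.01827 mol
mass of FeSO4·(NH4)2SO4·6H2O = 0.01827 × 392.14 g/mol = 7.164 g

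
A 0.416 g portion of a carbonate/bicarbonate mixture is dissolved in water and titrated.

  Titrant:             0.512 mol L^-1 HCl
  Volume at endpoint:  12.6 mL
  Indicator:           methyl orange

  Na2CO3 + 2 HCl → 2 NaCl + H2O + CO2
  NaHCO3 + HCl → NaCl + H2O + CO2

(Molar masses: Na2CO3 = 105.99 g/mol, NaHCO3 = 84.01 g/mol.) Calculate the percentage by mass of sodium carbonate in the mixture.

n(HCl) = 0.0126 × 0.512 = 6.45 × 10^-3 mol
Let x = n(Na2CO3), y = n(NaHCO3).
Titrant: 2x + 1y = 6.45 × 10^-3;  mass: 105.99x + 84.01y = 0.416
Solving, x = 2.03 × 10^-3 mol, y = 2.39 × 10^-3 mol
mass of Na2CO3 = 2.03 × 10^-3 × 105.99 = 0.215 g
% Na2CO3 = 0.215 / 0.416 × 100 = 51.7 %

51.7 %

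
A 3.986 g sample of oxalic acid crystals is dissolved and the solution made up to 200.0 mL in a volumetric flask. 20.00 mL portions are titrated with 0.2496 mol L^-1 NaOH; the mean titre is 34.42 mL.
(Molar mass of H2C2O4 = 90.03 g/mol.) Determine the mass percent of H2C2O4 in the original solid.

97.02 %

H2C2O4 + 2 NaOH → Na2C2O4 + 2 H2O
n(NaOH) per titration = 0.03442 × 0.2496 = 8.591 × 10^-3 mol
From the 1:2 ratio, n(H2C2O4) in each aliquot = 1/2 × 8.591 × 10^-3 = 4.296 × 10^-3 mol
n(H2C2O4) in the whole flask = 4.296 × 10^-3 × 200.0/20.00 = 0.04296 mol
mass of H2C2O4 = 0.04296 × 90.03 = 3.867 g
% H2C2O4 = 3.867 / 3.986 × 100 = 97.02 %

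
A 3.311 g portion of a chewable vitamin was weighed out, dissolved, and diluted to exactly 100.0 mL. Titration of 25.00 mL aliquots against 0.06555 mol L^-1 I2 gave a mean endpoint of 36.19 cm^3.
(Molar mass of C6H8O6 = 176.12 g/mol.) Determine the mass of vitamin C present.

C6H8O6 + I2 → C6H6O6 + 2 HI
n(I2) per titration = 0.03619 × 0.06555 = 2.372 × 10^-3 mol
n(C6H8O6) in each aliquot = 2.372 × 10^-3 mol (1:1 ratio)
n(C6H8O6) in the whole flask = 2.372 × 10^-3 × 100.0/25.00 = 9.489 × 10^-3 mol
mass of C6H8O6 = 9.489 × 10^-3 × 176.12 = 1.671 g

1.671 g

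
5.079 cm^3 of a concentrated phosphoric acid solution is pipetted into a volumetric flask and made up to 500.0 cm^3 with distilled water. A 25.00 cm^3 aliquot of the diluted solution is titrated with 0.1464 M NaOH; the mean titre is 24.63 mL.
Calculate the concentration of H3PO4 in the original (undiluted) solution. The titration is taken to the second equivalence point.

7.099 M

H3PO4 + 2 NaOH → Na2HPO4 + 2 H2O
n(NaOH) = 0.02463 × 0.1464 = 3.606 × 10^-3 mol
From the 1:2 ratio, n(H3PO4) in the aliquot = 1/2 × 3.606 × 10^-3 = 1.803 × 10^-3 mol
[H3PO4]_dilute = 1.803 × 10^-3 / 0.02500 = 0.07212 mol/L
Dilution factor = 500.0 / 5.079 = 98.44
[H3PO4]_stock = 0.07212 × 98.44 = 7.099 mol/L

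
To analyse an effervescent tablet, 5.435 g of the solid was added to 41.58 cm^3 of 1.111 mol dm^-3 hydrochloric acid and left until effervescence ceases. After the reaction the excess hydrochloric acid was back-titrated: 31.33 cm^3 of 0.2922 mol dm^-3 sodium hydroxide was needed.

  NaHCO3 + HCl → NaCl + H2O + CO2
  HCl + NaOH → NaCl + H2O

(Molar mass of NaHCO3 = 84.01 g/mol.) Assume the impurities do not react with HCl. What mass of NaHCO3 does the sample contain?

n(HCl) added = 0.04158 × 1.111 = 0.04620 mol
n(NaOH) used in back-titration = 0.03133 × 0.2922 = 9.155 × 10^-3 mol
n(HCl) left over = 9.155 × 10^-3 mol (1:1 ratio)
n(HCl) consumed by analyte = 0.04620 − 9.155 × 10^-3 = 0.03704 mol
n(NaHCO3) = 0.03704 mol (1:1 ratio)
mass of NaHCO3 = 0.03704 × 84.01 = 3.112 g

3.112 g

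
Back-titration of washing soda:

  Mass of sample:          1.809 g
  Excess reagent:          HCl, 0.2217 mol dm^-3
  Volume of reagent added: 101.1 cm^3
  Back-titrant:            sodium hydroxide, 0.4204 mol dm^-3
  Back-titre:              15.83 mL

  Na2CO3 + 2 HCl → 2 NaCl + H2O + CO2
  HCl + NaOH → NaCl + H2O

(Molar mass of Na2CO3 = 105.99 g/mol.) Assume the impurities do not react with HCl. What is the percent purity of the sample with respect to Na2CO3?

46.17 %

n(HCl) added = 0.1011 × 0.2217 = 0.02241 mol
n(NaOH) used in back-titration = 0.01583 × 0.4204 = 6.655 × 10^-3 mol
n(HCl) left over = 6.655 × 10^-3 mol (1:1 ratio)
n(HCl) consumed by analyte = 0.02241 − 6.655 × 10^-3 = 0.01576 mol
From the 1:2 ratio, n(Na2CO3) = 1/2 × 0.01576 = 7.879 × 10^-3 mol
mass of Na2CO3 = 7.879 × 10^-3 × 105.99 = 0.8351 g
% Na2CO3 = 0.8351 / 1.809 × 100 = 46.17 %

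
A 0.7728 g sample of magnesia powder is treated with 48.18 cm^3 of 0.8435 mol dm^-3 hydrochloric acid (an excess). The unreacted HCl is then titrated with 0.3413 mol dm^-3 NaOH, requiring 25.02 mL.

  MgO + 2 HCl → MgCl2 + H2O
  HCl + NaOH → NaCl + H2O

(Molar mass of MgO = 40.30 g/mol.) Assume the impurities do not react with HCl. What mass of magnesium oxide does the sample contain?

n(HCl) added = 0.04818 × 0.8435 = 0.04064 mol
n(NaOH) used in back-titration = 0.02502 × 0.3413 = 8.539 × 10^-3 mol
n(HCl) left over = 8.539 × 10^-3 mol (1:1 ratio)
n(HCl) consumed by analyte = 0.04064 − 8.539 × 10^-3 = 0.03210 mol
From the 1:2 ratio, n(MgO) = 1/2 × 0.03210 = 0.01605 mol
mass of MgO = 0.01605 × 40.30 = 0.6468 g

0.6468 g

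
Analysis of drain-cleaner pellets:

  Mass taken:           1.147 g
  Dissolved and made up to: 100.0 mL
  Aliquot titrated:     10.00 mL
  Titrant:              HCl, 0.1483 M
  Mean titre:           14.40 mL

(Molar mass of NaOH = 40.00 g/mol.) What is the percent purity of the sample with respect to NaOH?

NaOH + HCl → NaCl + H2O
n(HCl) per titration = 0.01440 × 0.1483 = 2.136 × 10^-3 mol
n(NaOH) in each aliquot = 2.136 × 10^-3 mol (1:1 ratio)
n(NaOH) in the whole flask = 2.136 × 10^-3 × 100.0/10.00 = 0.02136 mol
mass of NaOH = 0.02136 × 40.00 = 0.8542 g
% NaOH = 0.8542 / 1.147 × 100 = 74.47 %

74.47 %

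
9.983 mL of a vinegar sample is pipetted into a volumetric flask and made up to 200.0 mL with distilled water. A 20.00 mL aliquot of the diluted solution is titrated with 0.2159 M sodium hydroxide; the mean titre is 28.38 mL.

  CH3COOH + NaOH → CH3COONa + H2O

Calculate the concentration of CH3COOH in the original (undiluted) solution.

n(NaOH) = 0.02838 × 0.2159 = 6.127 × 10^-3 mol
n(CH3COOH) in the aliquot = 6.127 × 10^-3 mol (1:1 ratio)
[CH3COOH]_dilute = 6.127 × 10^-3 / 0.02000 = 0.3064 mol/L
Dilution factor = 200.0 / 9.983 = 20.03
[CH3COOH]_stock = 0.3064 × 20.03 = 6.138 mol/L

6.138 M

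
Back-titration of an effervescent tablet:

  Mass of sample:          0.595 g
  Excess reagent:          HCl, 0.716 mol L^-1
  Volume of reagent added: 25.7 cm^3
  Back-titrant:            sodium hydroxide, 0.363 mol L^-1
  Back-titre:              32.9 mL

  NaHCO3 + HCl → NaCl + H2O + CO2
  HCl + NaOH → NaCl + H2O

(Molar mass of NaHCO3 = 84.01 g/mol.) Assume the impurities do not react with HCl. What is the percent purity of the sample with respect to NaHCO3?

91.2 %

n(HCl) added = 0.0257 × 0.716 = 0.0184 mol
n(NaOH) used in back-titration = 0.0329 × 0.363 = 0.0119 mol
n(HCl) left over = 0.0119 mol (1:1 ratio)
n(HCl) consumed by analyte = 0.0184 − 0.0119 = 6.46 × 10^-3 mol
n(NaHCO3) = 6.46 × 10^-3 mol (1:1 ratio)
mass of NaHCO3 = 6.46 × 10^-3 × 84.01 = 0.543 g
% NaHCO3 = 0.543 / 0.595 × 100 = 91.2 %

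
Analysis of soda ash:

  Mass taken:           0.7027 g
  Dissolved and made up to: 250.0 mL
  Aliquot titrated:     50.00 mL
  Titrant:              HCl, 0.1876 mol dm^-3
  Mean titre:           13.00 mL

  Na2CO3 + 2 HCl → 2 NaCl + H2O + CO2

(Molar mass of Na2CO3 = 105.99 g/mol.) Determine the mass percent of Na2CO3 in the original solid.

n(HCl) per titration = 0.01300 × 0.1876 = 2.439 × 10^-3 mol
From the 1:2 ratio, n(Na2CO3) in each aliquot = 1/2 × 2.439 × 10^-3 = 1.219 × 10^-3 mol
n(Na2CO3) in the whole flask = 1.219 × 10^-3 × 250.0/50.00 = 6.097 × 10^-3 mol
mass of Na2CO3 = 6.097 × 10^-3 × 105.99 = 0.6462 g
% Na2CO3 = 0.6462 / 0.7027 × 100 = 91.96 %

91.96 %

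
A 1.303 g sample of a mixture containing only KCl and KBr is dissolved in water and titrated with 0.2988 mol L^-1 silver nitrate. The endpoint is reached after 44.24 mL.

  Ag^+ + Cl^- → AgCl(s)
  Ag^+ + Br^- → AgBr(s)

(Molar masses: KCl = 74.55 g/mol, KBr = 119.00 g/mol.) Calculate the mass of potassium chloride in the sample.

n(AgNO3) = 0.04424 × 0.2988 = 0.01322 mol
Let x = n(KCl), y = n(KBr).
Titrant: 1x + 1y = 0.01322;  mass: 74.55x + 119.00y = 1.303
Solving, x = 6.075 × 10^-3 mol, y = 7.144 × 10^-3 mol
mass of KCl = 6.075 × 10^-3 × 74.55 = 0.4529 g

0.4529 g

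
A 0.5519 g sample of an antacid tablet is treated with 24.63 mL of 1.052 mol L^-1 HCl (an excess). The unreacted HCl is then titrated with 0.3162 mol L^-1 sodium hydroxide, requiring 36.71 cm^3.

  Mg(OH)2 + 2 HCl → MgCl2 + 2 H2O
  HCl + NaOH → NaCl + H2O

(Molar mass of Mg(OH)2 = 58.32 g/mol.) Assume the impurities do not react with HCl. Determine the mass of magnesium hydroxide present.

n(HCl) added = 0.02463 × 1.052 = 0.02591 mol
n(NaOH) used in back-titration = 0.03671 × 0.3162 = 0.01161 mol
n(HCl) left over = 0.01161 mol (1:1 ratio)
n(HCl) consumed by analyte = 0.02591 − 0.01161 = 0.01430 mol
From the 1:2 ratio, n(Mg(OH)2) = 1/2 × 0.01430 = 7.152 × 10^-3 mol
mass of Mg(OH)2 = 7.152 × 10^-3 × 58.32 = 0.4171 g

0.4171 g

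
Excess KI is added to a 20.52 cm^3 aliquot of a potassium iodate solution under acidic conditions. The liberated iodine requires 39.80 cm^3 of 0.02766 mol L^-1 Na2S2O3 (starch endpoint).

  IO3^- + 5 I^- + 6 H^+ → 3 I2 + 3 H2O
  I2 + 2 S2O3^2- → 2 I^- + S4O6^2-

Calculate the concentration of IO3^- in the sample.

n(S2O3^2-) = 0.03980 × 0.02766 = 1.101 × 10^-3 mol
n(I2) = n(S2O3^2-)/2 = 5.504 × 10^-4 mol
From the 1:3 ratio, n(IO3^-) in the aliquot = 1/3 × 5.504 × 10^-4 = 1.835 × 10^-4 mol
[IO3^-] = 1.835 × 10^-4 / 0.02052 = 0.008941 mol/L

0.008941 mol/L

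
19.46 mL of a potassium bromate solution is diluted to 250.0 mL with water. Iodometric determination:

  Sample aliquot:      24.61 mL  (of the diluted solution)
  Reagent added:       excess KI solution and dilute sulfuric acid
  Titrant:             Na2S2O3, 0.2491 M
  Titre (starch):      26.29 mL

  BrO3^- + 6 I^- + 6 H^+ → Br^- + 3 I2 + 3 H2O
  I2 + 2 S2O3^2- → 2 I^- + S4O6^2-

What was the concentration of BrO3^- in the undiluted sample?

n(S2O3^2-) = 0.02629 × 0.2491 = 6.549 × 10^-3 mol
n(I2) = n(S2O3^2-)/2 = 3.274 × 10^-3 mol
From the 1:3 ratio, n(BrO3^-) in the aliquot = 1/3 × 3.274 × 10^-3 = 1.091 × 10^-3 mol
[BrO3^-]_dilute = 1.091 × 10^-3 / 0.02461 = 0.04435 mol/L
[BrO3^-]_original = 0.04435 × 250.0/19.46 = 0.5698 mol/L

0.5698 M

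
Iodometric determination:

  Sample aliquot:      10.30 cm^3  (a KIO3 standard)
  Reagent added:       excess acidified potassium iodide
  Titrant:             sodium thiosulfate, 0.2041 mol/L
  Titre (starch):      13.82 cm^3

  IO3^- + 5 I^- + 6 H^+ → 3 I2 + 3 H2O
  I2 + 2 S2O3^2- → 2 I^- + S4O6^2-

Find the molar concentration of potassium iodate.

n(S2O3^2-) = 0.01382 × 0.2041 = 2.821 × 10^-3 mol
n(I2) = n(S2O3^2-)/2 = 1.410 × 10^-3 mol
From the 1:3 ratio, n(IO3^-) in the aliquot = 1/3 × 1.410 × 10^-3 = 4.701 × 10^-4 mol
[IO3^-] = 4.701 × 10^-4 / 0.01030 = 0.04564 mol/L

0.04564 mol/L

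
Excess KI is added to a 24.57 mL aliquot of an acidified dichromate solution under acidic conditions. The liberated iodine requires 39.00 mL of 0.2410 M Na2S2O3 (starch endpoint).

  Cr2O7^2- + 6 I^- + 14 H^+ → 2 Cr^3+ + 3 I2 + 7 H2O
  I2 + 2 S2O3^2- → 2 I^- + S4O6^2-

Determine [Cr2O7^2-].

n(S2O3^2-) = 0.03900 × 0.2410 = 9.399 × 10^-3 mol
n(I2) = n(S2O3^2-)/2 = 4.699 × 10^-3 mol
From the 1:3 ratio, n(Cr2O7^2-) in the aliquot = 1/3 × 4.699 × 10^-3 = 1.567 × 10^-3 mol
[Cr2O7^2-] = 1.567 × 10^-3 / 0.02457 = 0.06376 mol/L

0.06376 M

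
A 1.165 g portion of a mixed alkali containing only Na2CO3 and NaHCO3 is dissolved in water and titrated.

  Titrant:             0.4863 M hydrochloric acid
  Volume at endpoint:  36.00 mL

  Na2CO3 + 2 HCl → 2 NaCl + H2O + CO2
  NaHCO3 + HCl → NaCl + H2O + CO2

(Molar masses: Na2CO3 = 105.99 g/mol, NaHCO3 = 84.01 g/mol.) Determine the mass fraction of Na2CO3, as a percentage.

44.84 %

n(HCl) = 0.03600 × 0.4863 = 0.01751 mol
Let x = n(Na2CO3), y = n(NaHCO3).
Titrant: 2x + 1y = 0.01751;  mass: 105.99x + 84.01y = 1.165
Solving, x = 4.929 × 10^-3 mol, y = 7.649 × 10^-3 mol
mass of Na2CO3 = 4.929 × 10^-3 × 105.99 = 0.5224 g
% Na2CO3 = 0.5224 / 1.165 × 100 = 44.84 %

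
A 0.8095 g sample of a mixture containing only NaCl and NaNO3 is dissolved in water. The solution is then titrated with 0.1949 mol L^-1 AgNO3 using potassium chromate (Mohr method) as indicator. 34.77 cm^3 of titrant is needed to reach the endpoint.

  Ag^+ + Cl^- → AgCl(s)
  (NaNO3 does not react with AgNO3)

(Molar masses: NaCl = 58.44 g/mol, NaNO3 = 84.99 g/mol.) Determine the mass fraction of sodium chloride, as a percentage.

48.92 %

n(AgNO3) = 0.03477 × 0.1949 = 6.777 × 10^-3 mol
Let x = n(NaCl), y = n(NaNO3).
Titrant: 1x = 6.777 × 10^-3;  mass: 58.44x + 84.99y = 0.8095
Solving, x = 6.777 × 10^-3 mol, y = 4.865 × 10^-3 mol
mass of NaCl = 6.777 × 10^-3 × 58.44 = 0.3960 g
% NaCl = 0.3960 / 0.8095 × 100 = 48.92 %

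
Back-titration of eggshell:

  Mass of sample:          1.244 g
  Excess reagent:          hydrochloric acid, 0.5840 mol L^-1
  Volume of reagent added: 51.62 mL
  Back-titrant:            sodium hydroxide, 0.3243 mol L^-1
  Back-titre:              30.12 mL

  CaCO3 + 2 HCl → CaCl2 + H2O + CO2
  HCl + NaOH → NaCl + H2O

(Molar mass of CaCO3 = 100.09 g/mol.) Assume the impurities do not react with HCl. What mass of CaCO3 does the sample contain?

n(HCl) added = 0.05162 × 0.5840 = 0.03015 mol
n(NaOH) used in back-titration = 0.03012 × 0.3243 = 9.768 × 10^-3 mol
n(HCl) left over = 9.768 × 10^-3 mol (1:1 ratio)
n(HCl) consumed by analyte = 0.03015 − 9.768 × 10^-3 = 0.02038 mol
From the 1:2 ratio, n(CaCO3) = 1/2 × 0.02038 = 0.01019 mol
mass of CaCO3 = 0.01019 × 100.09 = 1.020 g

1.020 g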